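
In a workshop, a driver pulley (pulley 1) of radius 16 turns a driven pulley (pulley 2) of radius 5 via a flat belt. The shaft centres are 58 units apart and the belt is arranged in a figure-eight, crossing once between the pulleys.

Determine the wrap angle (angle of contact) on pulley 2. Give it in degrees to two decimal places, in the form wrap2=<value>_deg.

crossed belt: β = asin((r1+r2)/C) = asin(21/58) = 21.2273°
wrap1 = wrap2 = π + 2β = 222.4546°

wrap2=222.45_deg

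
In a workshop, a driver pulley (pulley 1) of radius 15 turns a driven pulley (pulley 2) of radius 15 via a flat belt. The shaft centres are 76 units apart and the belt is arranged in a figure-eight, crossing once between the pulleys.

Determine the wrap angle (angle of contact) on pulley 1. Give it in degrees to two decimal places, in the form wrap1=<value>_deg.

wrap1=226.50_deg

crossed belt: β = asin((r1+r2)/C) = asin(30/76) = 23.2496°
wrap1 = wrap2 = π + 2β = 226.4991°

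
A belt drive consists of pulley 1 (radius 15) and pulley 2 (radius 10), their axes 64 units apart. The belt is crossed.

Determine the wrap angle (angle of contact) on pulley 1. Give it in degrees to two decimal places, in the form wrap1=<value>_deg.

wrap1=225.99_deg

crossed belt: β = asin((r1+r2)/C) = asin(25/64) = 22.9934°
wrap1 = wrap2 = π + 2β = 225.9868°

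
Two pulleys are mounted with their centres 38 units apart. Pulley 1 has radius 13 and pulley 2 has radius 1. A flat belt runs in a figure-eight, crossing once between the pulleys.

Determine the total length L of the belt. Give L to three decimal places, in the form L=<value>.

L=125.201

crossed belt: β = asin((r1+r2)/C) = asin(14/38) = 21.6183°
wrap1 = wrap2 = π + 2β = 223.2365°
tangent length = C·cosβ = 35.3270
L = (r1+r2)·wrap + 2·C·cosβ = 14·3.8962 + 2·35.3270 = 125.2011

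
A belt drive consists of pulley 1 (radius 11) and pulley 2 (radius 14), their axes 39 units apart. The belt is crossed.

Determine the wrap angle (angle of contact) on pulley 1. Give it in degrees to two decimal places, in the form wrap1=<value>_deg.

crossed belt: β = asin((r1+r2)/C) = asin(25/39) = 39.8683°
wrap1 = wrap2 = π + 2β = 259.7367°

wrap1=259.74_deg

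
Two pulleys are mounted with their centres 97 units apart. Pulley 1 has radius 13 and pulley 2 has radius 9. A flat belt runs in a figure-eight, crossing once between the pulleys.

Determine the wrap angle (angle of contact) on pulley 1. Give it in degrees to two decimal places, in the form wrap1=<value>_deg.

wrap1=206.22_deg

crossed belt: β = asin((r1+r2)/C) = asin(22/97) = 13.1090°
wrap1 = wrap2 = π + 2β = 206.2180°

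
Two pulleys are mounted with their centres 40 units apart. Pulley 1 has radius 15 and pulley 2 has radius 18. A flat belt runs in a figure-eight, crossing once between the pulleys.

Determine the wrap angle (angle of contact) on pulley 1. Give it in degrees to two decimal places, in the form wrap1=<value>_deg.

wrap1=291.18_deg

crossed belt: β = asin((r1+r2)/C) = asin(33/40) = 55.5885°
wrap1 = wrap2 = π + 2β = 291.1770°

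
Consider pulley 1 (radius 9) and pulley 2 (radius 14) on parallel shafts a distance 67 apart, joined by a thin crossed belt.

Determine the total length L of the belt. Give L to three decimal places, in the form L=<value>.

L=214.233

crossed belt: β = asin((r1+r2)/C) = asin(23/67) = 20.0771°
wrap1 = wrap2 = π + 2β = 220.1541°
tangent length = C·cosβ = 62.9285
L = (r1+r2)·wrap + 2·C·cosβ = 23·3.8424 + 2·62.9285 = 214.2326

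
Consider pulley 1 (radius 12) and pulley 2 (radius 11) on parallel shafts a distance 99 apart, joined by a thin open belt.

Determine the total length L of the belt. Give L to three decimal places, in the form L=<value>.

open belt: β = asin((r2−r1)/C) = asin(-1/99) = -0.5788°
wrap1 = π − 2β = 181.1575°
wrap2 = π + 2β = 178.8425°
tangent length = C·cosβ = 98.9949
L = r1·wrap1 + r2·wrap2 + 2·C·cosβ = 12·3.1618 + 11·3.1214 + 2·98.9949 = 270.2667

L=270.267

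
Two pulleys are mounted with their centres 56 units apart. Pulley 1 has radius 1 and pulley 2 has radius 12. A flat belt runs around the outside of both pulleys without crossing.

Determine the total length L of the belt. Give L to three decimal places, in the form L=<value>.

open belt: β = asin((r2−r1)/C) = asin(11/56) = 11.3282°
wrap1 = π − 2β = 157.3436°
wrap2 = π + 2β = 202.6564°
tangent length = C·cosβ = 54.9090
L = r1·wrap1 + r2·wrap2 + 2·C·cosβ = 1·2.7462 + 12·3.5370 + 2·54.9090 = 155.0084

L=155.008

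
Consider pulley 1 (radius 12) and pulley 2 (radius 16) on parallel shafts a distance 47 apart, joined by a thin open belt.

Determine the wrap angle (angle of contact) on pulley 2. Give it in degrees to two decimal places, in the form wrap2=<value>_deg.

open belt: β = asin((r2−r1)/C) = asin(4/47) = 4.8821°
wrap1 = π − 2β = 170.2357°
wrap2 = π + 2β = 189.7643°

wrap2=189.76_deg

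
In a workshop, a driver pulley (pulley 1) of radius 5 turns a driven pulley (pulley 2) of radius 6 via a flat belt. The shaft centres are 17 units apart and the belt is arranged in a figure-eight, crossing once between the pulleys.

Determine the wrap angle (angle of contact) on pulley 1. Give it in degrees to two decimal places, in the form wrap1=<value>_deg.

crossed belt: β = asin((r1+r2)/C) = asin(11/17) = 40.3202°
wrap1 = wrap2 = π + 2β = 260.6404°

wrap1=260.64_deg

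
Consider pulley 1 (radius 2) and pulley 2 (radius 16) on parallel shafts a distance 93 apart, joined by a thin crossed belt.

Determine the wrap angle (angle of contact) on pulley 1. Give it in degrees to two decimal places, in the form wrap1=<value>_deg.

wrap1=202.32_deg

crossed belt: β = asin((r1+r2)/C) = asin(18/93) = 11.1599°
wrap1 = wrap2 = π + 2β = 202.3199°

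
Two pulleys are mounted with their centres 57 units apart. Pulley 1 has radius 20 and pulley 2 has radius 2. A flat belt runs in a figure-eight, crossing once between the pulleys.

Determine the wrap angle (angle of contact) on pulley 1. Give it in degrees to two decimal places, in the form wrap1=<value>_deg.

crossed belt: β = asin((r1+r2)/C) = asin(22/57) = 22.7037°
wrap1 = wrap2 = π + 2β = 225.4073°

wrap1=225.41_deg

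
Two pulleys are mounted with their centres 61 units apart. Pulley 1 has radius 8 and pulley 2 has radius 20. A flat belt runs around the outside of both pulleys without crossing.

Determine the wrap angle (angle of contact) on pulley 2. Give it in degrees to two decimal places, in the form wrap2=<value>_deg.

open belt: β = asin((r2−r1)/C) = asin(12/61) = 11.3453°
wrap1 = π − 2β = 157.3094°
wrap2 = π + 2β = 202.6906°

wrap2=202.69_deg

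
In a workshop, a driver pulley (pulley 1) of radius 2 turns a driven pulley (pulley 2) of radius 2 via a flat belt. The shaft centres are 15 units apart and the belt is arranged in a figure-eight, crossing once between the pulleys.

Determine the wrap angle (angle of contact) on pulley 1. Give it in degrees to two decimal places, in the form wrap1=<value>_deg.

crossed belt: β = asin((r1+r2)/C) = asin(4/15) = 15.4660°
wrap1 = wrap2 = π + 2β = 210.9320°

wrap1=210.93_deg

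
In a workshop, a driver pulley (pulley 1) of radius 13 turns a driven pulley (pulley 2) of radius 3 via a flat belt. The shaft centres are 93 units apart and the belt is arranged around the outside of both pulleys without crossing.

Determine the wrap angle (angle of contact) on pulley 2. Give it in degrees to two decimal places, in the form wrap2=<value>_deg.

wrap2=167.65_deg

open belt: β = asin((r2−r1)/C) = asin(-10/93) = -6.1728°
wrap1 = π − 2β = 192.3455°
wrap2 = π + 2β = 167.6545°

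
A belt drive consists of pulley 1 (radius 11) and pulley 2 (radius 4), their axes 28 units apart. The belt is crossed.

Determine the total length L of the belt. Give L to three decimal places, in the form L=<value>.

crossed belt: β = asin((r1+r2)/C) = asin(15/28) = 32.3924°
wrap1 = wrap2 = π + 2β = 244.7847°
tangent length = C·cosβ = 23.6432
L = (r1+r2)·wrap + 2·C·cosβ = 15·4.2723 + 2·23.6432 = 111.3709

L=111.371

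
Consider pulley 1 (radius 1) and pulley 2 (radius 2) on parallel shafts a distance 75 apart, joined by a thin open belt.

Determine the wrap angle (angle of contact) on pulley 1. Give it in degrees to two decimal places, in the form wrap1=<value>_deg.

open belt: β = asin((r2−r1)/C) = asin(1/75) = 0.7640°
wrap1 = π − 2β = 178.4721°
wrap2 = π + 2β = 181.5279°

wrap1=178.47_deg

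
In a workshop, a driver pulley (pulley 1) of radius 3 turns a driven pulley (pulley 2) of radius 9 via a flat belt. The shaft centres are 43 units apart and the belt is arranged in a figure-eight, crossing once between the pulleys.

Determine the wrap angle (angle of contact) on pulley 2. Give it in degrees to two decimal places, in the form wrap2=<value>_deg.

wrap2=212.41_deg

crossed belt: β = asin((r1+r2)/C) = asin(12/43) = 16.2047°
wrap1 = wrap2 = π + 2β = 212.4094°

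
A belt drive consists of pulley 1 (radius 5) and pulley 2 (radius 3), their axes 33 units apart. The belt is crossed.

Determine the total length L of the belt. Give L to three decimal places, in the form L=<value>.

L=93.082

crossed belt: β = asin((r1+r2)/C) = asin(8/33) = 14.0297°
wrap1 = wrap2 = π + 2β = 208.0593°
tangent length = C·cosβ = 32.0156
L = (r1+r2)·wrap + 2·C·cosβ = 8·3.6313 + 2·32.0156 = 93.0818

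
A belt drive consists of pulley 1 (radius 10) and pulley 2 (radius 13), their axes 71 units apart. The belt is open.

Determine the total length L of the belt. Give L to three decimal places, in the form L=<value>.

L=214.383

open belt: β = asin((r2−r1)/C) = asin(3/71) = 2.4217°
wrap1 = π − 2β = 175.1567°
wrap2 = π + 2β = 184.8433°
tangent length = C·cosβ = 70.9366
L = r1·wrap1 + r2·wrap2 + 2·C·cosβ = 10·3.0571 + 13·3.2261 + 2·70.9366 = 214.3834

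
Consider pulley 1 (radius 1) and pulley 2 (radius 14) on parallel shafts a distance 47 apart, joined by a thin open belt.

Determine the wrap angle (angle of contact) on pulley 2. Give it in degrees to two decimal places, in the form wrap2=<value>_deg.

wrap2=212.11_deg

open belt: β = asin((r2−r1)/C) = asin(13/47) = 16.0571°
wrap1 = π − 2β = 147.8857°
wrap2 = π + 2β = 212.1143°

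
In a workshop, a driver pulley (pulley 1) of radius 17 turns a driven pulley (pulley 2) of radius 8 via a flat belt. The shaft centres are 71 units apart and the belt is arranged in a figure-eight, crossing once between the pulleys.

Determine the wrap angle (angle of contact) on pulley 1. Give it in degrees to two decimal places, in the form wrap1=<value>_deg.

wrap1=221.23_deg

crossed belt: β = asin((r1+r2)/C) = asin(25/71) = 20.6166°
wrap1 = wrap2 = π + 2β = 221.2332°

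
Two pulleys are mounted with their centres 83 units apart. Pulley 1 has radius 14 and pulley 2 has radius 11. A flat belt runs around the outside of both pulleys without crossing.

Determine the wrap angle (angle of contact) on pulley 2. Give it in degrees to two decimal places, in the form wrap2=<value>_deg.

open belt: β = asin((r2−r1)/C) = asin(-3/83) = -2.0714°
wrap1 = π − 2β = 184.1428°
wrap2 = π + 2β = 175.8572°

wrap2=175.86_deg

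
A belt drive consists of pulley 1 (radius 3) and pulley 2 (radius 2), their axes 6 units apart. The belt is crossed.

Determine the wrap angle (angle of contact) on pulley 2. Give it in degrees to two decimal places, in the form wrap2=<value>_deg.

wrap2=292.89_deg

crossed belt: β = asin((r1+r2)/C) = asin(5/6) = 56.4427°
wrap1 = wrap2 = π + 2β = 292.8854°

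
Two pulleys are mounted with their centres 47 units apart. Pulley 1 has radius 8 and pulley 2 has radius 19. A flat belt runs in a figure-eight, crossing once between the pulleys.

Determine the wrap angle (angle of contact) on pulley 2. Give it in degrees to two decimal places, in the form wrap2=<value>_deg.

wrap2=250.12_deg

crossed belt: β = asin((r1+r2)/C) = asin(27/47) = 35.0624°
wrap1 = wrap2 = π + 2β = 250.1248°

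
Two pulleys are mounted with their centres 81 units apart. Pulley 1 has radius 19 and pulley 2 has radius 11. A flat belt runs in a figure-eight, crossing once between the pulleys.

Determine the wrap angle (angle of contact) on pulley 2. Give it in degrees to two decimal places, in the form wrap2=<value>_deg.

crossed belt: β = asin((r1+r2)/C) = asin(30/81) = 21.7385°
wrap1 = wrap2 = π + 2β = 223.4769°

wrap2=223.48_deg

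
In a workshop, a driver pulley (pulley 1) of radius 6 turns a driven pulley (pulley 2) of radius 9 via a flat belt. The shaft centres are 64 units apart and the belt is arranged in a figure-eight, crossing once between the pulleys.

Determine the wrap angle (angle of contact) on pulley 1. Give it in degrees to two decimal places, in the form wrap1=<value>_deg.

crossed belt: β = asin((r1+r2)/C) = asin(15/64) = 13.5548°
wrap1 = wrap2 = π + 2β = 207.1096°

wrap1=207.11_deg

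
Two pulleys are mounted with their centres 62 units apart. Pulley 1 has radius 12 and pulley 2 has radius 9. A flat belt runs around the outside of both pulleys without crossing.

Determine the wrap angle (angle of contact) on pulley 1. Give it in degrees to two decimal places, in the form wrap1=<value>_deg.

open belt: β = asin((r2−r1)/C) = asin(-3/62) = -2.7735°
wrap1 = π − 2β = 185.5469°
wrap2 = π + 2β = 174.4531°

wrap1=185.55_deg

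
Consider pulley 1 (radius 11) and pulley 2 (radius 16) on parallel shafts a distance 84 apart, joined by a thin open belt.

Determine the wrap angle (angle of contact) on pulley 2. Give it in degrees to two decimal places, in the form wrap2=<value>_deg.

open belt: β = asin((r2−r1)/C) = asin(5/84) = 3.4125°
wrap1 = π − 2β = 173.1750°
wrap2 = π + 2β = 186.8250°

wrap2=186.82_deg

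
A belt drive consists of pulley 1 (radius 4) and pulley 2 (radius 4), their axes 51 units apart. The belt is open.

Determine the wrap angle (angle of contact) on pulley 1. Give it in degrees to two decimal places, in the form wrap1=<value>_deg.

open belt: β = asin((r2−r1)/C) = asin(0/51) = 0.0000°
wrap1 = π − 2β = 180.0000°
wrap2 = π + 2β = 180.0000°

wrap1=180.00_deg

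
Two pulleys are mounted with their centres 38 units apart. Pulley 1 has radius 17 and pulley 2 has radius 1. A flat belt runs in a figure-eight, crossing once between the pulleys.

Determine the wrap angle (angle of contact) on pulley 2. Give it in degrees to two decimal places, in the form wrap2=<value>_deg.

crossed belt: β = asin((r1+r2)/C) = asin(18/38) = 28.2737°
wrap1 = wrap2 = π + 2β = 236.5474°

wrap2=236.55_deg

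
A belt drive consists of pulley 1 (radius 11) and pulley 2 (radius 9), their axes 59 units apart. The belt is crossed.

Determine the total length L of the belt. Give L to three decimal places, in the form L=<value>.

crossed belt: β = asin((r1+r2)/C) = asin(20/59) = 19.8149°
wrap1 = wrap2 = π + 2β = 219.6299°
tangent length = C·cosβ = 55.5068
L = (r1+r2)·wrap + 2·C·cosβ = 20·3.8333 + 2·55.5068 = 187.6788

L=187.679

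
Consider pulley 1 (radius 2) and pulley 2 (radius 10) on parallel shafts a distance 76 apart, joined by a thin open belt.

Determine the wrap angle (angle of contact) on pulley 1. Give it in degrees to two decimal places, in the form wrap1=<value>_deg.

wrap1=167.92_deg

open belt: β = asin((r2−r1)/C) = asin(8/76) = 6.0423°
wrap1 = π − 2β = 167.9153°
wrap2 = π + 2β = 192.0847°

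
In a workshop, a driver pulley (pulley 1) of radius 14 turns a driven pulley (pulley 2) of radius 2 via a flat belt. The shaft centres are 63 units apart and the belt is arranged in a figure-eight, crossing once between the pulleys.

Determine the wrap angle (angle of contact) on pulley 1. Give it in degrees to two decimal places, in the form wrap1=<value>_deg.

wrap1=209.42_deg

crossed belt: β = asin((r1+r2)/C) = asin(16/63) = 14.7125°
wrap1 = wrap2 = π + 2β = 209.4249°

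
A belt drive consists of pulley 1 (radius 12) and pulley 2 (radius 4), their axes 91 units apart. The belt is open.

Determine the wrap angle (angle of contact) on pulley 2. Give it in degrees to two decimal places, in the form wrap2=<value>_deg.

open belt: β = asin((r2−r1)/C) = asin(-8/91) = -5.0435°
wrap1 = π − 2β = 190.0870°
wrap2 = π + 2β = 169.9130°

wrap2=169.91_deg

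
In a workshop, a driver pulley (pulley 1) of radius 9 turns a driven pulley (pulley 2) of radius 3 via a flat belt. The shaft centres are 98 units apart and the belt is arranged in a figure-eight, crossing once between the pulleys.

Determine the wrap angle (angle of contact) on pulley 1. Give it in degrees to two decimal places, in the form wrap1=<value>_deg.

wrap1=194.07_deg

crossed belt: β = asin((r1+r2)/C) = asin(12/98) = 7.0335°
wrap1 = wrap2 = π + 2β = 194.0669°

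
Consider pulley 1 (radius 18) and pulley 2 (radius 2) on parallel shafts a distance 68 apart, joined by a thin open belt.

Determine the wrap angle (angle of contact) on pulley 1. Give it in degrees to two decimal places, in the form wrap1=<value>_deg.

wrap1=207.22_deg

open belt: β = asin((r2−r1)/C) = asin(-16/68) = -13.6090°
wrap1 = π − 2β = 207.2179°
wrap2 = π + 2β = 152.7821°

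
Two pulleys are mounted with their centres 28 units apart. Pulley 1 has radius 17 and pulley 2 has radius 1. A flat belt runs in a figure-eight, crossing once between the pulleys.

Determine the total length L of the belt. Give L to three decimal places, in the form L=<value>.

crossed belt: β = asin((r1+r2)/C) = asin(18/28) = 40.0052°
wrap1 = wrap2 = π + 2β = 260.0104°
tangent length = C·cosβ = 21.4476
L = (r1+r2)·wrap + 2·C·cosβ = 18·4.5380 + 2·21.4476 = 124.5799

L=124.580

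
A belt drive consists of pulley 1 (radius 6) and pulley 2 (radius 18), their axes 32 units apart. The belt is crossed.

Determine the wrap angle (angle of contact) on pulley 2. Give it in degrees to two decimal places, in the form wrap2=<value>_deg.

wrap2=277.18_deg

crossed belt: β = asin((r1+r2)/C) = asin(24/32) = 48.5904°
wrap1 = wrap2 = π + 2β = 277.1808°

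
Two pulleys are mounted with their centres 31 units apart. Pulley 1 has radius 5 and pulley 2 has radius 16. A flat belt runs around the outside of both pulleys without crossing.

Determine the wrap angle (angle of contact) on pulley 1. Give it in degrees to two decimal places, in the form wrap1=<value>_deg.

wrap1=138.43_deg

open belt: β = asin((r2−r1)/C) = asin(11/31) = 20.7836°
wrap1 = π − 2β = 138.4329°
wrap2 = π + 2β = 221.5671°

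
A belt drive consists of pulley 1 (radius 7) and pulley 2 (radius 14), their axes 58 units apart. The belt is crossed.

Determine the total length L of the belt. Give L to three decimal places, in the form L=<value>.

L=189.663

crossed belt: β = asin((r1+r2)/C) = asin(21/58) = 21.2273°
wrap1 = wrap2 = π + 2β = 222.4546°
tangent length = C·cosβ = 54.0648
L = (r1+r2)·wrap + 2·C·cosβ = 21·3.8826 + 2·54.0648 = 189.6634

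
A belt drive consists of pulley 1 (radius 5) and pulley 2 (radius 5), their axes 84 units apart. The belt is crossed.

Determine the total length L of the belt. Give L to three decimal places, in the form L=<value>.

L=200.608

crossed belt: β = asin((r1+r2)/C) = asin(10/84) = 6.8371°
wrap1 = wrap2 = π + 2β = 193.6743°
tangent length = C·cosβ = 83.4026
L = (r1+r2)·wrap + 2·C·cosβ = 10·3.3803 + 2·83.4026 = 200.6078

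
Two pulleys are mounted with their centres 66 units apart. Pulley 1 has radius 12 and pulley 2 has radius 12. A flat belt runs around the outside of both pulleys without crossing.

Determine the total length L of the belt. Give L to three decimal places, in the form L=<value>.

L=207.398

open belt: β = asin((r2−r1)/C) = asin(0/66) = 0.0000°
wrap1 = π − 2β = 180.0000°
wrap2 = π + 2β = 180.0000°
tangent length = C·cosβ = 66.0000
L = r1·wrap1 + r2·wrap2 + 2·C·cosβ = 12·3.1416 + 12·3.1416 + 2·66.0000 = 207.3982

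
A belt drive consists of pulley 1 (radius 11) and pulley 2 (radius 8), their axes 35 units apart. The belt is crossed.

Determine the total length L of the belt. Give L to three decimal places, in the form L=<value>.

crossed belt: β = asin((r1+r2)/C) = asin(19/35) = 32.8783°
wrap1 = wrap2 = π + 2β = 245.7567°
tangent length = C·cosβ = 29.3939
L = (r1+r2)·wrap + 2·C·cosβ = 19·4.2893 + 2·29.3939 = 140.2838

L=140.284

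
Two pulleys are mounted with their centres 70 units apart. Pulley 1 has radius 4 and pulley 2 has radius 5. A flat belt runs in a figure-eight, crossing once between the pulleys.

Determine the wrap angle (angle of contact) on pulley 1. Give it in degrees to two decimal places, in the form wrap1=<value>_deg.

crossed belt: β = asin((r1+r2)/C) = asin(9/70) = 7.3870°
wrap1 = wrap2 = π + 2β = 194.7741°

wrap1=194.77_deg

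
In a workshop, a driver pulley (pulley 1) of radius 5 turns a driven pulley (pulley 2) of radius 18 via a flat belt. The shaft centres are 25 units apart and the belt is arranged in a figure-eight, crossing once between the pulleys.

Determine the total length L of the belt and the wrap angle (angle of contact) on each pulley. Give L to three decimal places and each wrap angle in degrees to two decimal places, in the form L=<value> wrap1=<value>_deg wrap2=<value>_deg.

crossed belt: β = asin((r1+r2)/C) = asin(23/25) = 66.9261°
wrap1 = wrap2 = π + 2β = 313.8522°
tangent length = C·cosβ = 9.7980
L = (r1+r2)·wrap + 2·C·cosβ = 23·5.4778 + 2·9.7980 = 145.5843

L=145.584 wrap1=313.85_deg wrap2=313.85_deg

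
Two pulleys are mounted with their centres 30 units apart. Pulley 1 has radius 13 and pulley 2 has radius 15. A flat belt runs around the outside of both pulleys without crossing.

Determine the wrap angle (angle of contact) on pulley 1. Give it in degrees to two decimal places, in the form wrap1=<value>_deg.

wrap1=172.35_deg

open belt: β = asin((r2−r1)/C) = asin(2/30) = 3.8226°
wrap1 = π − 2β = 172.3549°
wrap2 = π + 2β = 187.6451°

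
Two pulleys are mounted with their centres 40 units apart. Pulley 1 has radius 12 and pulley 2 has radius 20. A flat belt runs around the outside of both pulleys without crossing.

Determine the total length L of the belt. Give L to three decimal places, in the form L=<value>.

open belt: β = asin((r2−r1)/C) = asin(8/40) = 11.5370°
wrap1 = π − 2β = 156.9261°
wrap2 = π + 2β = 203.0739°
tangent length = C·cosβ = 39.1918
L = r1·wrap1 + r2·wrap2 + 2·C·cosβ = 12·2.7389 + 20·3.5443 + 2·39.1918 = 182.1364

L=182.136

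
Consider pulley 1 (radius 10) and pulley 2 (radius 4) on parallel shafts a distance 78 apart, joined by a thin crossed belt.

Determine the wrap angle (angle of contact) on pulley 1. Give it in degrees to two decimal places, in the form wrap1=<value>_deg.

crossed belt: β = asin((r1+r2)/C) = asin(14/78) = 10.3399°
wrap1 = wrap2 = π + 2β = 200.6798°

wrap1=200.68_deg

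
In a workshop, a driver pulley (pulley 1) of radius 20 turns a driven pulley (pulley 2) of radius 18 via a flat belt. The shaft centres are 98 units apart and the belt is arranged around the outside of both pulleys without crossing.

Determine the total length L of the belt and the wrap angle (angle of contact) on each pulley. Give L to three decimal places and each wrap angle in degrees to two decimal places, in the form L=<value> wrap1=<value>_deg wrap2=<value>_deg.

L=315.421 wrap1=182.34_deg wrap2=177.66_deg

open belt: β = asin((r2−r1)/C) = asin(-2/98) = -1.1694°
wrap1 = π − 2β = 182.3388°
wrap2 = π + 2β = 177.6612°
tangent length = C·cosβ = 97.9796
L = r1·wrap1 + r2·wrap2 + 2·C·cosβ = 20·3.1824 + 18·3.1008 + 2·97.9796 = 315.4213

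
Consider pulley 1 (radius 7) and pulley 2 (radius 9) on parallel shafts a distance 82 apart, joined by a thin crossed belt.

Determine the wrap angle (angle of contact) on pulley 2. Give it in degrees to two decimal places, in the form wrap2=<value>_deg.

wrap2=202.50_deg

crossed belt: β = asin((r1+r2)/C) = asin(16/82) = 11.2518°
wrap1 = wrap2 = π + 2β = 202.5037°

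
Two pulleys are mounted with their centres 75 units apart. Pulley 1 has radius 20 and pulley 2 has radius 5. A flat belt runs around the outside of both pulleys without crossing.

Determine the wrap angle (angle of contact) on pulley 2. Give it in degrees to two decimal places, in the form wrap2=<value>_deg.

open belt: β = asin((r2−r1)/C) = asin(-15/75) = -11.5370°
wrap1 = π − 2β = 203.0739°
wrap2 = π + 2β = 156.9261°

wrap2=156.93_deg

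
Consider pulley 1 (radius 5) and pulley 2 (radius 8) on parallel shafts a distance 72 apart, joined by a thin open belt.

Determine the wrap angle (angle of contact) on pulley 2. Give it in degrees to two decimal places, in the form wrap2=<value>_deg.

wrap2=184.78_deg

open belt: β = asin((r2−r1)/C) = asin(3/72) = 2.3880°
wrap1 = π − 2β = 175.2240°
wrap2 = π + 2β = 184.7760°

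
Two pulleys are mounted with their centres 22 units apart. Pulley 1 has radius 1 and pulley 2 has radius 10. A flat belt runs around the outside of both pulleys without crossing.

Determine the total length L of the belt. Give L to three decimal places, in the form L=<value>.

L=82.293

open belt: β = asin((r2−r1)/C) = asin(9/22) = 24.1477°
wrap1 = π − 2β = 131.7045°
wrap2 = π + 2β = 228.2955°
tangent length = C·cosβ = 20.0749
L = r1·wrap1 + r2·wrap2 + 2·C·cosβ = 1·2.2987 + 10·3.9845 + 2·20.0749 = 82.2935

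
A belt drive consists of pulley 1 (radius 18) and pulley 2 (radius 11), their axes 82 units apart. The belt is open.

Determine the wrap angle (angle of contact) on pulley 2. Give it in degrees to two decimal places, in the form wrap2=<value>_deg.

wrap2=170.21_deg

open belt: β = asin((r2−r1)/C) = asin(-7/82) = -4.8971°
wrap1 = π − 2β = 189.7941°
wrap2 = π + 2β = 170.2059°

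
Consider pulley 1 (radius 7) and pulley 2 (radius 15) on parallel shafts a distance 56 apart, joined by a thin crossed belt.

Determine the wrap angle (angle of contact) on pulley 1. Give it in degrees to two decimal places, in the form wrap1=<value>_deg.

crossed belt: β = asin((r1+r2)/C) = asin(22/56) = 23.1324°
wrap1 = wrap2 = π + 2β = 226.2648°

wrap1=226.26_deg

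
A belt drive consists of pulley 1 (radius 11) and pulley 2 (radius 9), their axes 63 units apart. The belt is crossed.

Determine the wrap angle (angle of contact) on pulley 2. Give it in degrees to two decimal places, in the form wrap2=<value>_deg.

wrap2=217.02_deg

crossed belt: β = asin((r1+r2)/C) = asin(20/63) = 18.5094°
wrap1 = wrap2 = π + 2β = 217.0188°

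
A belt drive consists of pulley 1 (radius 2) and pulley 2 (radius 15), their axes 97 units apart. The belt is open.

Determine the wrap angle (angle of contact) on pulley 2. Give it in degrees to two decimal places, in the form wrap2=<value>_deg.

open belt: β = asin((r2−r1)/C) = asin(13/97) = 7.7020°
wrap1 = π − 2β = 164.5960°
wrap2 = π + 2β = 195.4040°

wrap2=195.40_deg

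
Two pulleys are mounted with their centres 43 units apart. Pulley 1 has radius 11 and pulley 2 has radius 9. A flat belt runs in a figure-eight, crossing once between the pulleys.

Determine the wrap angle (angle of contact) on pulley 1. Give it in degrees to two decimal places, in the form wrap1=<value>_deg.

wrap1=235.44_deg

crossed belt: β = asin((r1+r2)/C) = asin(20/43) = 27.7177°
wrap1 = wrap2 = π + 2β = 235.4355°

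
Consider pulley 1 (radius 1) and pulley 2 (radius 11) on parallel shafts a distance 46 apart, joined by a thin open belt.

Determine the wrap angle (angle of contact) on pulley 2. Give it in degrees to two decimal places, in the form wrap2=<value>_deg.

open belt: β = asin((r2−r1)/C) = asin(10/46) = 12.5559°
wrap1 = π − 2β = 154.8883°
wrap2 = π + 2β = 205.1117°

wrap2=205.11_deg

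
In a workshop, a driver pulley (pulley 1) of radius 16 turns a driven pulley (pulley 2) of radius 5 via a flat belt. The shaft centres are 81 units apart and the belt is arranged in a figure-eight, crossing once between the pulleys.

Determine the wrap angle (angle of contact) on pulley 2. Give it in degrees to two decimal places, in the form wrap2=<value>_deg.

crossed belt: β = asin((r1+r2)/C) = asin(21/81) = 15.0261°
wrap1 = wrap2 = π + 2β = 210.0522°

wrap2=210.05_deg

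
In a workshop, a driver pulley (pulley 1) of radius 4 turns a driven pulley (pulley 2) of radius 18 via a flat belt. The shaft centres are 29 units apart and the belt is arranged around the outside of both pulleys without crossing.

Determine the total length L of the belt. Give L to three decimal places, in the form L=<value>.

open belt: β = asin((r2−r1)/C) = asin(14/29) = 28.8657°
wrap1 = π − 2β = 122.2685°
wrap2 = π + 2β = 237.7315°
tangent length = C·cosβ = 25.3969
L = r1·wrap1 + r2·wrap2 + 2·C·cosβ = 4·2.1340 + 18·4.1492 + 2·25.3969 = 134.0152

L=134.015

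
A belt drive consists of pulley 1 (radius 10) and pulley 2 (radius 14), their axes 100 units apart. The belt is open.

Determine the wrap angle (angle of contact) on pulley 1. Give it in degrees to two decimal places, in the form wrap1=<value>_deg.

wrap1=175.42_deg

open belt: β = asin((r2−r1)/C) = asin(4/100) = 2.2924°
wrap1 = π − 2β = 175.4151°
wrap2 = π + 2β = 184.5849°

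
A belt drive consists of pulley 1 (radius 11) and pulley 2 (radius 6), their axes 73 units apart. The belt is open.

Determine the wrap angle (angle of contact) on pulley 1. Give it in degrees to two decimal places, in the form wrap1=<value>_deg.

open belt: β = asin((r2−r1)/C) = asin(-5/73) = -3.9274°
wrap1 = π − 2β = 187.8549°
wrap2 = π + 2β = 172.1451°

wrap1=187.85_deg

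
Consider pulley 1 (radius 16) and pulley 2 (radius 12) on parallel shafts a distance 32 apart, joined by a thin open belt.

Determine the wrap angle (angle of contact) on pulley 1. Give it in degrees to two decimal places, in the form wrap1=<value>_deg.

open belt: β = asin((r2−r1)/C) = asin(-4/32) = -7.1808°
wrap1 = π − 2β = 194.3615°
wrap2 = π + 2β = 165.6385°

wrap1=194.36_deg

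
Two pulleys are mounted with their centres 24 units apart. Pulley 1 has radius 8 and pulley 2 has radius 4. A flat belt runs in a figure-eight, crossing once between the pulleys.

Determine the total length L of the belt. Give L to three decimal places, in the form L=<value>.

L=91.835

crossed belt: β = asin((r1+r2)/C) = asin(12/24) = 30.0000°
wrap1 = wrap2 = π + 2β = 240.0000°
tangent length = C·cosβ = 20.7846
L = (r1+r2)·wrap + 2·C·cosβ = 12·4.1888 + 2·20.7846 = 91.8347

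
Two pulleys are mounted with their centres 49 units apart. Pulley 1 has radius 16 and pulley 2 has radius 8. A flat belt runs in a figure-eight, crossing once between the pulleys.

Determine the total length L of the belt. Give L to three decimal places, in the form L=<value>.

crossed belt: β = asin((r1+r2)/C) = asin(24/49) = 29.3272°
wrap1 = wrap2 = π + 2β = 238.6543°
tangent length = C·cosβ = 42.7200
L = (r1+r2)·wrap + 2·C·cosβ = 24·4.1653 + 2·42.7200 = 185.4073

L=185.407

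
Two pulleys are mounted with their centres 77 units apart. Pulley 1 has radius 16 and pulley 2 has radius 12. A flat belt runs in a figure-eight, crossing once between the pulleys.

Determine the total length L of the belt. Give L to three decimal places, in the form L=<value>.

crossed belt: β = asin((r1+r2)/C) = asin(28/77) = 21.3237°
wrap1 = wrap2 = π + 2β = 222.6474°
tangent length = C·cosβ = 71.7287
L = (r1+r2)·wrap + 2·C·cosβ = 28·3.8859 + 2·71.7287 = 252.2633

L=252.263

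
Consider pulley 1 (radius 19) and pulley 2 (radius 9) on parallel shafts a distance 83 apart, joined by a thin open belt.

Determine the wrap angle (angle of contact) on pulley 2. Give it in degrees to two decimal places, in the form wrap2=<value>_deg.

open belt: β = asin((r2−r1)/C) = asin(-10/83) = -6.9199°
wrap1 = π − 2β = 193.8398°
wrap2 = π + 2β = 166.1602°

wrap2=166.16_deg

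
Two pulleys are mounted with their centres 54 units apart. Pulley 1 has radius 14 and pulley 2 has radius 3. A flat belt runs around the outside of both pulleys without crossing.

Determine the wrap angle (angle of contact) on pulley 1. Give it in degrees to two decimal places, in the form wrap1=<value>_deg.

wrap1=203.51_deg

open belt: β = asin((r2−r1)/C) = asin(-11/54) = -11.7536°
wrap1 = π − 2β = 203.5073°
wrap2 = π + 2β = 156.4927°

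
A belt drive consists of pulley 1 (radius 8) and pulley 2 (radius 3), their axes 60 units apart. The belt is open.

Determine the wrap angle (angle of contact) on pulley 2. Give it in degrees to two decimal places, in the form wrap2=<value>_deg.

open belt: β = asin((r2−r1)/C) = asin(-5/60) = -4.7802°
wrap1 = π − 2β = 189.5604°
wrap2 = π + 2β = 170.4396°

wrap2=170.44_deg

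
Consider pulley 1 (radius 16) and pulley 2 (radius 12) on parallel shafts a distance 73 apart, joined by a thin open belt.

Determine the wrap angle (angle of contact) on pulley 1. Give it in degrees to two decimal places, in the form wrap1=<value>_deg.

wrap1=186.28_deg

open belt: β = asin((r2−r1)/C) = asin(-4/73) = -3.1411°
wrap1 = π − 2β = 186.2821°
wrap2 = π + 2β = 173.7179°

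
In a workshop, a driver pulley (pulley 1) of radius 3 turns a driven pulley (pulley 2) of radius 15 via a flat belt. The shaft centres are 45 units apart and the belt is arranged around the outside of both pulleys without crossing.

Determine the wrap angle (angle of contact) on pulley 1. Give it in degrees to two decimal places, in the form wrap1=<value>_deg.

wrap1=149.07_deg

open belt: β = asin((r2−r1)/C) = asin(12/45) = 15.4660°
wrap1 = π − 2β = 149.0680°
wrap2 = π + 2β = 210.9320°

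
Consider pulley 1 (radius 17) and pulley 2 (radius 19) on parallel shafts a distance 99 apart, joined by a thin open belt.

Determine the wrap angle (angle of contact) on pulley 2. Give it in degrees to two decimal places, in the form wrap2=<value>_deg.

wrap2=182.32_deg

open belt: β = asin((r2−r1)/C) = asin(2/99) = 1.1576°
wrap1 = π − 2β = 177.6849°
wrap2 = π + 2β = 182.3151°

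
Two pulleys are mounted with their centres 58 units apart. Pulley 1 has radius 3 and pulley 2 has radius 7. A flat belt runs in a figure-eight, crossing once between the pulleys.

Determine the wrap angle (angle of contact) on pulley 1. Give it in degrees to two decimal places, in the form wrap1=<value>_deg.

wrap1=199.86_deg

crossed belt: β = asin((r1+r2)/C) = asin(10/58) = 9.9282°
wrap1 = wrap2 = π + 2β = 199.8564°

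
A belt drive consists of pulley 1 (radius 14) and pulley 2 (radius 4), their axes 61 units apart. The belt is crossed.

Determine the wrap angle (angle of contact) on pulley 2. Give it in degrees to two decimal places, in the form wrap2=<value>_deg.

crossed belt: β = asin((r1+r2)/C) = asin(18/61) = 17.1625°
wrap1 = wrap2 = π + 2β = 214.3249°

wrap2=214.32_deg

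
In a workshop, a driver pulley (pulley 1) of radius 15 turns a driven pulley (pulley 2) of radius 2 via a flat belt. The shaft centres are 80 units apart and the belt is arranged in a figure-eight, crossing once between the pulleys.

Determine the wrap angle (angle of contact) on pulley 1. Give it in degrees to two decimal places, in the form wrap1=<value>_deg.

wrap1=204.54_deg

crossed belt: β = asin((r1+r2)/C) = asin(17/80) = 12.2689°
wrap1 = wrap2 = π + 2β = 204.5378°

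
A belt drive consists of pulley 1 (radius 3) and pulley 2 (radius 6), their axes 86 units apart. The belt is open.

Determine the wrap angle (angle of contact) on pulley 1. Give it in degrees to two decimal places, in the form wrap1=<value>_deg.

wrap1=176.00_deg

open belt: β = asin((r2−r1)/C) = asin(3/86) = 1.9991°
wrap1 = π − 2β = 176.0018°
wrap2 = π + 2β = 183.9982°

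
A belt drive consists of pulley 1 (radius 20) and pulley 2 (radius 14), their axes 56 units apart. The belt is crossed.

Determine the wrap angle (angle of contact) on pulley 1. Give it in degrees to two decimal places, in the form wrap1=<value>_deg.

crossed belt: β = asin((r1+r2)/C) = asin(34/56) = 37.3832°
wrap1 = wrap2 = π + 2β = 254.7664°

wrap1=254.77_deg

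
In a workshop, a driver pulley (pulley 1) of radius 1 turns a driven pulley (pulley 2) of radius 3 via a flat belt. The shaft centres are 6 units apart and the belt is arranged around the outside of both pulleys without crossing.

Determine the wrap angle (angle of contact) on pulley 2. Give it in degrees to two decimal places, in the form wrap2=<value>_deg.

wrap2=218.94_deg

open belt: β = asin((r2−r1)/C) = asin(2/6) = 19.4712°
wrap1 = π − 2β = 141.0576°
wrap2 = π + 2β = 218.9424°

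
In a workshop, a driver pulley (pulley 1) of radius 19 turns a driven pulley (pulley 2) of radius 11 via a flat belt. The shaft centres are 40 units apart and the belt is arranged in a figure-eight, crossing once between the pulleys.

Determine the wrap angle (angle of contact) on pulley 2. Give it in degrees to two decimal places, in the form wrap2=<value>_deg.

crossed belt: β = asin((r1+r2)/C) = asin(30/40) = 48.5904°
wrap1 = wrap2 = π + 2β = 277.1808°

wrap2=277.18_deg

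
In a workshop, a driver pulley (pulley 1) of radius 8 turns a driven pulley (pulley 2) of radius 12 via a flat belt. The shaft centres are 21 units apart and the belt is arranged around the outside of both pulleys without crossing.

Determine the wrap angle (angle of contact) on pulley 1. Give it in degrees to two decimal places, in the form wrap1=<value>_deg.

open belt: β = asin((r2−r1)/C) = asin(4/21) = 10.9806°
wrap1 = π − 2β = 158.0388°
wrap2 = π + 2β = 201.9612°

wrap1=158.04_deg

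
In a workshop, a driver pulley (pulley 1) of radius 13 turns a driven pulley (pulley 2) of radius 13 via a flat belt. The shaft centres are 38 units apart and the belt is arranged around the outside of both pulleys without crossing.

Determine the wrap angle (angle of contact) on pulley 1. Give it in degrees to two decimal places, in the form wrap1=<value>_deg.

open belt: β = asin((r2−r1)/C) = asin(0/38) = 0.0000°
wrap1 = π − 2β = 180.0000°
wrap2 = π + 2β = 180.0000°

wrap1=180.00_deg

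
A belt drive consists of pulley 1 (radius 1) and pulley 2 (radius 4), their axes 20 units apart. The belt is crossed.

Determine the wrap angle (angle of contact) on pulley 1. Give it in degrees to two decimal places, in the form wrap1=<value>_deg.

crossed belt: β = asin((r1+r2)/C) = asin(5/20) = 14.4775°
wrap1 = wrap2 = π + 2β = 208.9550°

wrap1=208.96_deg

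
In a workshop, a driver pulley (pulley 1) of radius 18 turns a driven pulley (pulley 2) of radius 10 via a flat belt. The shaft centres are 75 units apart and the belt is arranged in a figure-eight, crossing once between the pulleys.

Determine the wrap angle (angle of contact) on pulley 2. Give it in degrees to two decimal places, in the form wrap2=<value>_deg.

wrap2=223.84_deg

crossed belt: β = asin((r1+r2)/C) = asin(28/75) = 21.9213°
wrap1 = wrap2 = π + 2β = 223.8427°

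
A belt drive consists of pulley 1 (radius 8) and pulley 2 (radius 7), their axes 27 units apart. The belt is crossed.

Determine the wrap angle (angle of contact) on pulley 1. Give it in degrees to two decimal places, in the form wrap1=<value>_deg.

crossed belt: β = asin((r1+r2)/C) = asin(15/27) = 33.7490°
wrap1 = wrap2 = π + 2β = 247.4980°

wrap1=247.50_deg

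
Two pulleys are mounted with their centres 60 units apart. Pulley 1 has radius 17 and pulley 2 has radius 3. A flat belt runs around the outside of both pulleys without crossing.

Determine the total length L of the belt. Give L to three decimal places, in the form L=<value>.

open belt: β = asin((r2−r1)/C) = asin(-14/60) = -13.4934°
wrap1 = π − 2β = 206.9868°
wrap2 = π + 2β = 153.0132°
tangent length = C·cosβ = 58.3438
L = r1·wrap1 + r2·wrap2 + 2·C·cosβ = 17·3.6126 + 3·2.6706 + 2·58.3438 = 186.1136

L=186.114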